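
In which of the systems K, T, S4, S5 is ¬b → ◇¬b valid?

T-tableau for the negation ¬(¬b → ◇¬b):
1. ¬(¬b → ◇¬b), 0
2. ¬b, 0   [¬→-rule on 1]
3. ¬◇¬b, 0   [¬→-rule on 1]
4. b, 0   [¬◇-rule on 3 via 0R0]
Accessibility: 0R0
Branch closes: b and ¬b both at 0.
Every branch closes (one shown): valid in T, hence also in S4, S5 (every theorem of T is a theorem of S4 and S5).
K-tableau for the negation ¬(¬b → ◇¬b):
1. ¬(¬b → ◇¬b), 0
2. ¬b, 0   [¬→-rule on 1]
3. ¬◇¬b, 0   [¬→-rule on 1]
Complete open branch: countermodel on a K-frame, so not valid in K.

T, S4, S5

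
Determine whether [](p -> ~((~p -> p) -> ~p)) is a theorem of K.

Valid

Tableau for the negation ~[](p -> ~((~p -> p) -> ~p)):
1. ~[](p -> ~((~p -> p) -> ~p)), u
2. ~(p -> ~((~p -> p) -> ~p)), v
3. p, v
4. (~p -> p) -> ~p, v
5. ~(~p -> p), v
6. ~p, v
Accessibility: uRv
Branch closes: p and ~p both at v.
All branches of the negation close; one closing branch shown above.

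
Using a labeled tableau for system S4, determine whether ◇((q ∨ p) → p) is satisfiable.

1. ◇((q ∨ p) → p), 0
2. (q ∨ p) → p, 1
3. p, 1
Accessibility: 0R0, 0R1, 1R1

Satisfiable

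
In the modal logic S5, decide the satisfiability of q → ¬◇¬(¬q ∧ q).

Yes, satisfiable

1. q → ¬◇¬(¬q ∧ q), u
2. ¬q, u
Accessibility: uRu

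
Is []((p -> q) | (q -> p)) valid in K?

Valid in K

Tableau for the negation ~[]((p -> q) | (q -> p)):
1. ~[]((p -> q) | (q -> p)), u
2. ~((p -> q) | (q -> p)), v
3. ~(p -> q), v
4. ~(q -> p), v
5. p, v
6. ~q, v
7. q, v
8. ~p, v
Accessibility: uRv
Branch closes: q and ~q both at v.
Every branch of the negation's tableau closes; the branch above is one of them.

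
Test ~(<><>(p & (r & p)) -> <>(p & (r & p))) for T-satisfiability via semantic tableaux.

1. ~(<><>(p & (r & p)) -> <>(p & (r & p))), u
2. <><>(p & (r & p)), u
3. ~<>(p & (r & p)), u
4. ~(p & (r & p)), u
5. ~(r & p), u
6. ~p, u
7. <>(p & (r & p)), v
8. ~(p & (r & p)), v
9. ~(r & p), v
10. ~p, v
11. p & (r & p), w
12. p, w
13. r & p, w
14. r, w
Accessibility: uRu, uRv, vRv, vRw, wRw

Satisfiable (open branch found)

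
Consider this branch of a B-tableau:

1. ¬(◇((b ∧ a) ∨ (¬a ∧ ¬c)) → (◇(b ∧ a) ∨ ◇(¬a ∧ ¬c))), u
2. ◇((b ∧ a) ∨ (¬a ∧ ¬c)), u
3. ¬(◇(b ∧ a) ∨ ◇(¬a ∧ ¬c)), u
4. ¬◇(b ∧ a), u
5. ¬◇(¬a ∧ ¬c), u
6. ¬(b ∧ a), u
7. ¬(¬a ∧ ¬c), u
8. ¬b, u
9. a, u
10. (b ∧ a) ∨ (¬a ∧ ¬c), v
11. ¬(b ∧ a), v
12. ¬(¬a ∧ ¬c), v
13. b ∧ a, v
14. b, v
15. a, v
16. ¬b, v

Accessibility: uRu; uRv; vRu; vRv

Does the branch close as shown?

Both b and ¬b appear at v.

Yes, closed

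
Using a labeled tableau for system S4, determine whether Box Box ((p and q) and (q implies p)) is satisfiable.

1. Box Box ((p and q) and (q implies p)), 0
2. Box ((p and q) and (q implies p)), 0
3. (p and q) and (q implies p), 0
4. p and q, 0
5. q implies p, 0
6. p, 0
7. q, 0
Accessibility: 0R0

Satisfiable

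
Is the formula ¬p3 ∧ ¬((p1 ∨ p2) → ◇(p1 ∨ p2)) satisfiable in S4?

1. ¬p3 ∧ ¬((p1 ∨ p2) → ◇(p1 ∨ p2)), w0
2. ¬p3, w0   [∧-rule on 1]
3. ¬((p1 ∨ p2) → ◇(p1 ∨ p2)), w0   [∧-rule on 1]
4. p1 ∨ p2, w0   [¬→-rule on 3]
5. ¬◇(p1 ∨ p2), w0   [¬→-rule on 3]
6. ¬(p1 ∨ p2), w0   [¬◇-rule on 5 via w0Rw0]
7. ¬p1, w0   [¬∨-rule on 6]
8. ¬p2, w0   [¬∨-rule on 6]
9. p2, w0   [∨-rule on 4 (branches; this branch)]
Accessibility: w0Rw0
Branch closes: p2 and ¬p2 both at w0.
Every branch closes; the branch above is one of them.

Unsatisfiable (every branch closes)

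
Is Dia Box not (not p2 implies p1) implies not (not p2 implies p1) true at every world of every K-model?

Tableau for the negation not (Dia Box not (not p2 implies p1) implies not (not p2 implies p1)):
1. not (Dia Box not (not p2 implies p1) implies not (not p2 implies p1)), 0
2. Dia Box not (not p2 implies p1), 0
3. not p2 implies p1, 0
4. p1, 0
5. Box not (not p2 implies p1), 1
Accessibility: 0R1
The negation has an open branch (countermodel exists).

No, not valid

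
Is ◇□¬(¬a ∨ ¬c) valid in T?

Tableau for the negation ¬◇□¬(¬a ∨ ¬c):
1. ¬◇□¬(¬a ∨ ¬c), 0
2. ¬□¬(¬a ∨ ¬c), 0
3. ¬a ∨ ¬c, 1
4. ¬□¬(¬a ∨ ¬c), 1
5. ¬c, 1
6. ¬a ∨ ¬c, 2
7. ¬c, 2
Accessibility: 0R0, 0R1, 1R1, 1R2, 2R2
The negation has an open branch (countermodel exists).

No, not valid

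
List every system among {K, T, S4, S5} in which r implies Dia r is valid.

T, S4, S5

T-tableau for the negation not (r implies Dia r):
1. not (r implies Dia r), w0
2. r, w0   [neg-implies-rule on 1]
3. not Dia r, w0   [neg-implies-rule on 1]
4. not r, w0   [neg-Dia-rule on 3 via w0Rw0]
Accessibility: w0Rw0
Branch closes: r and not r both at w0.
Every branch closes (one shown): valid in T, hence also in S4, S5 (every theorem of T is a theorem of S4 and S5).
K-tableau for the negation not (r implies Dia r):
1. not (r implies Dia r), w0
2. r, w0   [neg-implies-rule on 1]
3. not Dia r, w0   [neg-implies-rule on 1]
Complete open branch: countermodel on a K-frame, so not valid in K.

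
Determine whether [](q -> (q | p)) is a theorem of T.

Tableau for the negation ~[](q -> (q | p)):
1. ~[](q -> (q | p)), u
2. ~(q -> (q | p)), v
3. q, v
4. ~(q | p), v
5. ~q, v
6. ~p, v
Accessibility: uRu, uRv, vRv
Branch closes: q and ~q both at v.
All branches of the negation close; one closing branch shown above.

Valid in T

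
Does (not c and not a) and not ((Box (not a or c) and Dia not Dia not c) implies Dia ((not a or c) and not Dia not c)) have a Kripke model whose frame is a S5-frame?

1. (not c and not a) and not ((Box (not a or c) and Dia not Dia not c) implies Dia ((not a or c) and not Dia not c)), w0
2. not c and not a, w0
3. not ((Box (not a or c) and Dia not Dia not c) implies Dia ((not a or c) and not Dia not c)), w0
4. not c, w0
5. not a, w0
6. Box (not a or c) and Dia not Dia not c, w0
7. not Dia ((not a or c) and not Dia not c), w0
8. Box (not a or c), w0
9. Dia not Dia not c, w0
10. not ((not a or c) and not Dia not c), w0
11. not a or c, w0
12. Dia not c, w0
13. not Dia not c, w1
14. not ((not a or c) and not Dia not c), w1
15. not a or c, w1
16. c, w0
Accessibility: w0Rw0, w0Rw1, w1Rw0, w1Rw1
Branch closes: c and not c both at w0.
Every branch closes; the branch above is one of them.

Unsatisfiable (every branch closes)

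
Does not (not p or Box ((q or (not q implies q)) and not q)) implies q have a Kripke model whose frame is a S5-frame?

Yes, satisfiable

1. not (not p or Box ((q or (not q implies q)) and not q)) implies q, 0
2. q, 0
Accessibility: 0R0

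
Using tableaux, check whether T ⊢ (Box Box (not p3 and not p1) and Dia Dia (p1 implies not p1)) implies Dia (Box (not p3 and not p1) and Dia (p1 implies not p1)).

Tableau for the negation not ((Box Box (not p3 and not p1) and Dia Dia (p1 implies not p1)) implies Dia (Box (not p3 and not p1) and Dia (p1 implies not p1))):
1. not ((Box Box (not p3 and not p1) and Dia Dia (p1 implies not p1)) implies Dia (Box (not p3 and not p1) and Dia (p1 implies not p1))), u
2. Box Box (not p3 and not p1) and Dia Dia (p1 implies not p1), u
3. not Dia (Box (not p3 and not p1) and Dia (p1 implies not p1)), u
4. Box Box (not p3 and not p1), u
5. Dia Dia (p1 implies not p1), u
6. not (Box (not p3 and not p1) and Dia (p1 implies not p1)), u
7. Box (not p3 and not p1), u
8. not p3 and not p1, u
9. not p3, u
10. not p1, u
11. not Box (not p3 and not p1), u
12. Dia (p1 implies not p1), v
13. not (Box (not p3 and not p1) and Dia (p1 implies not p1)), v
14. Box (not p3 and not p1), v
15. not p3 and not p1, v
16. not p3, v
17. not p1, v
18. not Box (not p3 and not p1), v
19. not (not p3 and not p1), w
20. not (Box (not p3 and not p1) and Dia (p1 implies not p1)), w
21. Box (not p3 and not p1), w
22. not p3 and not p1, w
23. not p3, w
24. not p1, w
25. p1, w
Accessibility: uRu, uRv, uRw, vRv, wRw
Branch closes: p1 and not p1 both at w.
Every branch of the negation's tableau closes; the branch above is one of them.

Yes, valid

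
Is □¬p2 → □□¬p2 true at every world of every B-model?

Tableau for the negation ¬(□¬p2 → □□¬p2):
1. ¬(□¬p2 → □□¬p2), 0
2. □¬p2, 0   [¬→-rule on 1]
3. ¬□□¬p2, 0   [¬→-rule on 1]
4. ¬p2, 0   [□-rule on 2 via 0R0]
5. ¬□¬p2, 1   [¬□-rule on 3: fresh world 1, 0R1]
6. ¬p2, 1   [□-rule on 2 via 0R1]
7. p2, 2   [¬□-rule on 5: fresh world 2, 1R2]
Accessibility: 0R0, 0R1, 1R0, 1R1, 1R2, 2R1, 2R2
The negation has an open branch (countermodel exists).

Invalid (countermodel exists)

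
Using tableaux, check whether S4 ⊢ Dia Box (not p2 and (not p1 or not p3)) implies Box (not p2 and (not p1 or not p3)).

Not valid

Tableau for the negation not (Dia Box (not p2 and (not p1 or not p3)) implies Box (not p2 and (not p1 or not p3))):
1. not (Dia Box (not p2 and (not p1 or not p3)) implies Box (not p2 and (not p1 or not p3))), 0
2. Dia Box (not p2 and (not p1 or not p3)), 0
3. not Box (not p2 and (not p1 or not p3)), 0
4. Box (not p2 and (not p1 or not p3)), 1
5. not p2 and (not p1 or not p3), 1
6. not p2, 1
7. not p1 or not p3, 1
8. not p3, 1
9. not (not p2 and (not p1 or not p3)), 2
10. not (not p1 or not p3), 2
11. p1, 2
12. p3, 2
Accessibility: 0R0, 0R1, 0R2, 1R1, 2R2
The negation has an open branch (countermodel exists).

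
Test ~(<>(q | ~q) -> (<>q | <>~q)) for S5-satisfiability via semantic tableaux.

1. ~(<>(q | ~q) -> (<>q | <>~q)), u
2. <>(q | ~q), u
3. ~(<>q | <>~q), u
4. ~<>q, u
5. ~<>~q, u
6. ~q, u
7. q, u
Accessibility: uRu
Branch closes: q and ~q both at u.
All branches of the tableau close; one closing branch shown above.

Unsatisfiable (every branch closes)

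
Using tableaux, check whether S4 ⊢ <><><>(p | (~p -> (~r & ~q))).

Tableau for the negation ~<><><>(p | (~p -> (~r & ~q))):
1. ~<><><>(p | (~p -> (~r & ~q))), 0
2. ~<><>(p | (~p -> (~r & ~q))), 0
3. ~<>(p | (~p -> (~r & ~q))), 0
4. ~(p | (~p -> (~r & ~q))), 0
5. ~p, 0
6. ~(~p -> (~r & ~q)), 0
7. ~(~r & ~q), 0
8. q, 0
Accessibility: 0R0
The negation has an open branch (countermodel exists).

No, not valid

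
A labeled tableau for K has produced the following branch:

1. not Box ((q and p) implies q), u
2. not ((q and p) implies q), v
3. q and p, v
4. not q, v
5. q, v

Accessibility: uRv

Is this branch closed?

Both q and not q appear at v.

Closed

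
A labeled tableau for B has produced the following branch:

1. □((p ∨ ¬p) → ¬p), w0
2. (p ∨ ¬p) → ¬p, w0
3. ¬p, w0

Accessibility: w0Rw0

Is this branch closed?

Open

There is no literal clash: for every atom and world, at most one sign appears.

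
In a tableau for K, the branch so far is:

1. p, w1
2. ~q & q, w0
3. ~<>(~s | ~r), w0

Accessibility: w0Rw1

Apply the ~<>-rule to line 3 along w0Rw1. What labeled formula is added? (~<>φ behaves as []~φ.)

~<>φ behaves as []~φ: propagate the negated body to each accessible world.

~(~s | ~r), w1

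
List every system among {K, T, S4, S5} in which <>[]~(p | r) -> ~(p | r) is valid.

S4-tableau for the negation ~(<>[]~(p | r) -> ~(p | r)):
1. ~(<>[]~(p | r) -> ~(p | r)), u
2. <>[]~(p | r), u
3. p | r, u
4. r, u
5. []~(p | r), v
6. ~(p | r), v
7. ~p, v
8. ~r, v
Accessibility: uRu, uRv, vRv
Complete open branch: countermodel on an S4-frame, so not valid in S4, nor in K, T (the same frame is also a K-frame and a T-frame).
S5-tableau for the negation ~(<>[]~(p | r) -> ~(p | r)):
1. ~(<>[]~(p | r) -> ~(p | r)), u
2. <>[]~(p | r), u
3. p | r, u
4. r, u
5. []~(p | r), v
6. ~(p | r), u
7. ~p, u
8. ~r, u
Accessibility: uRu, uRv, vRu, vRv
Branch closes: r and ~r both at u.
Every branch closes (one shown): valid in S5.

S5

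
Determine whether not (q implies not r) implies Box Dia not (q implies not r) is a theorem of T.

Tableau for the negation not (not (q implies not r) implies Box Dia not (q implies not r)):
1. not (not (q implies not r) implies Box Dia not (q implies not r)), 0
2. not (q implies not r), 0
3. not Box Dia not (q implies not r), 0
4. q, 0
5. r, 0
6. not Dia not (q implies not r), 1
7. q implies not r, 1
8. not r, 1
Accessibility: 0R0, 0R1, 1R1
The negation has an open branch (countermodel exists).

Not valid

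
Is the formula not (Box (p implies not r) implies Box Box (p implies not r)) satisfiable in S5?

1. not (Box (p implies not r) implies Box Box (p implies not r)), w0
2. Box (p implies not r), w0   [neg-implies-rule on 1]
3. not Box Box (p implies not r), w0   [neg-implies-rule on 1]
4. p implies not r, w0   [Box-rule on 2 via w0Rw0]
5. not r, w0   [implies-rule on 4 (branches; this branch)]
6. not Box (p implies not r), w1   [neg-Box-rule on 3: fresh world w1, w0Rw1]
7. p implies not r, w1   [Box-rule on 2 via w0Rw1]
8. not r, w1   [implies-rule on 7 (branches; this branch)]
9. not (p implies not r), w2   [neg-Box-rule on 6: fresh world w2, w1Rw2]
10. p, w2   [neg-implies-rule on 9]
11. r, w2   [neg-implies-rule on 9]
12. p implies not r, w2   [Box-rule on 2 via w0Rw2]
13. not r, w2   [implies-rule on 12 (branches; this branch)]
Accessibility: w0Rw0, w0Rw1, w0Rw2, w1Rw0, w1Rw1, w1Rw2, w2Rw0, w2Rw1, w2Rw2
Branch closes: r and not r both at w2.
All branches of the tableau close; one closing branch shown above.

No, unsatisfiable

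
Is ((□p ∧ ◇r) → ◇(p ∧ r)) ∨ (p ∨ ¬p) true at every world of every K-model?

Tableau for the negation ¬(((□p ∧ ◇r) → ◇(p ∧ r)) ∨ (p ∨ ¬p)):
1. ¬(((□p ∧ ◇r) → ◇(p ∧ r)) ∨ (p ∨ ¬p)), u
2. ¬((□p ∧ ◇r) → ◇(p ∧ r)), u   [¬∨-rule on 1]
3. ¬(p ∨ ¬p), u   [¬∨-rule on 1]
4. □p ∧ ◇r, u   [¬→-rule on 2]
5. ¬◇(p ∧ r), u   [¬→-rule on 2]
6. ¬p, u   [¬∨-rule on 3]
7. p, u   [¬∨-rule on 3]
Branch closes: p and ¬p both at u.
All branches of the negation close; one closing branch shown above.

Yes, valid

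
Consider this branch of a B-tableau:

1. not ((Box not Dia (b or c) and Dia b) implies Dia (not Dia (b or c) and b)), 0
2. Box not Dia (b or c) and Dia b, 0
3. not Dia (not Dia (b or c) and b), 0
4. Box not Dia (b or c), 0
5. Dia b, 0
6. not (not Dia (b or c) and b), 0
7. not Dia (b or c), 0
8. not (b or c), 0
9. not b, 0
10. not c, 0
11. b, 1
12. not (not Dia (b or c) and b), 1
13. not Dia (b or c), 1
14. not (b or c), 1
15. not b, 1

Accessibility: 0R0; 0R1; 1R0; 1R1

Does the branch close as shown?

Closed

Both b and not b appear at 1.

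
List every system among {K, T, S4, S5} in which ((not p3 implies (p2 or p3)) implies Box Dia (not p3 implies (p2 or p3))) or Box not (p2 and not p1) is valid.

S5-tableau for the negation not (((not p3 implies (p2 or p3)) implies Box Dia (not p3 implies (p2 or p3))) or Box not (p2 and not p1)):
1. not (((not p3 implies (p2 or p3)) implies Box Dia (not p3 implies (p2 or p3))) or Box not (p2 and not p1)), 0
2. not ((not p3 implies (p2 or p3)) implies Box Dia (not p3 implies (p2 or p3))), 0
3. not Box not (p2 and not p1), 0
4. not p3 implies (p2 or p3), 0
5. not Box Dia (not p3 implies (p2 or p3)), 0
6. p2 or p3, 0
7. p2, 0
8. p2 and not p1, 1
9. p2, 1
10. not p1, 1
11. not Dia (not p3 implies (p2 or p3)), 2
12. not (not p3 implies (p2 or p3)), 0
13. not p3, 0
14. not (p2 or p3), 0
15. not p2, 0
Accessibility: 0R0, 0R1, 0R2, 1R0, 1R1, 1R2, 2R0, 2R1, 2R2
Branch closes: p2 and not p2 both at 0.
Every branch closes (one shown): valid in S5.
S4-tableau for the negation not (((not p3 implies (p2 or p3)) implies Box Dia (not p3 implies (p2 or p3))) or Box not (p2 and not p1)):
1. not (((not p3 implies (p2 or p3)) implies Box Dia (not p3 implies (p2 or p3))) or Box not (p2 and not p1)), 0
2. not ((not p3 implies (p2 or p3)) implies Box Dia (not p3 implies (p2 or p3))), 0
3. not Box not (p2 and not p1), 0
4. not p3 implies (p2 or p3), 0
5. not Box Dia (not p3 implies (p2 or p3)), 0
6. p2 or p3, 0
7. p3, 0
8. p2 and not p1, 1
9. p2, 1
10. not p1, 1
11. not Dia (not p3 implies (p2 or p3)), 2
12. not (not p3 implies (p2 or p3)), 2
13. not p3, 2
14. not (p2 or p3), 2
15. not p2, 2
Accessibility: 0R0, 0R1, 0R2, 1R1, 2R2
Complete open branch: countermodel on an S4-frame, so not valid in S4, nor in K, T (the same frame is also a K-frame and a T-frame).

S5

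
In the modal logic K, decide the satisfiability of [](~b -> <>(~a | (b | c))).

1. [](~b -> <>(~a | (b | c))), w0

Satisfiable (open branch found)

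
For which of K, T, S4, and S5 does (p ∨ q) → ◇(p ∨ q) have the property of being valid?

T-tableau for the negation ¬((p ∨ q) → ◇(p ∨ q)):
1. ¬((p ∨ q) → ◇(p ∨ q)), u
2. p ∨ q, u
3. ¬◇(p ∨ q), u
4. ¬(p ∨ q), u
5. ¬p, u
6. ¬q, u
7. q, u
Accessibility: uRu
Branch closes: q and ¬q both at u.
Every branch closes (one shown): valid in T, hence also in S4, S5 (every theorem of T is a theorem of S4 and S5).
K-tableau for the negation ¬((p ∨ q) → ◇(p ∨ q)):
1. ¬((p ∨ q) → ◇(p ∨ q)), u
2. p ∨ q, u
3. ¬◇(p ∨ q), u
4. q, u
Complete open branch: countermodel on a K-frame, so not valid in K.

T, S4, S5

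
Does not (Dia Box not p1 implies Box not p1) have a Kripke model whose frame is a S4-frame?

1. not (Dia Box not p1 implies Box not p1), 0
2. Dia Box not p1, 0   [neg-implies-rule on 1]
3. not Box not p1, 0   [neg-implies-rule on 1]
4. Box not p1, 1   [Dia-rule on 2: fresh world 1, 0R1]
5. not p1, 1   [Box-rule on 4 via 1R1]
6. p1, 2   [neg-Box-rule on 3: fresh world 2, 0R2]
Accessibility: 0R0, 0R1, 0R2, 1R1, 2R2

Satisfiable (open branch found)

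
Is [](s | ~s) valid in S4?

Tableau for the negation ~[](s | ~s):
1. ~[](s | ~s), 0
2. ~(s | ~s), 1   [~[]-rule on 1: fresh world 1, 0R1]
3. ~s, 1   [~|-rule on 2]
4. s, 1   [~|-rule on 2]
Accessibility: 0R0, 0R1, 1R1
Branch closes: s and ~s both at 1.
Every branch of the negation's tableau closes; the branch above is one of them.

Yes, valid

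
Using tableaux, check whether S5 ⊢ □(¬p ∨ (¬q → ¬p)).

Invalid (countermodel exists)

Tableau for the negation ¬□(¬p ∨ (¬q → ¬p)):
1. ¬□(¬p ∨ (¬q → ¬p)), 0
2. ¬(¬p ∨ (¬q → ¬p)), 1   [¬□-rule on 1: fresh world 1, 0R1]
3. p, 1   [¬∨-rule on 2]
4. ¬(¬q → ¬p), 1   [¬∨-rule on 2]
5. ¬q, 1   [¬→-rule on 4]
Accessibility: 0R0, 0R1, 1R0, 1R1
The negation has an open branch (countermodel exists).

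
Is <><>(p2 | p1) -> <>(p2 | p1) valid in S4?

Tableau for the negation ~(<><>(p2 | p1) -> <>(p2 | p1)):
1. ~(<><>(p2 | p1) -> <>(p2 | p1)), w0
2. <><>(p2 | p1), w0   [~->-rule on 1]
3. ~<>(p2 | p1), w0   [~->-rule on 1]
4. ~(p2 | p1), w0   [~<>-rule on 3 via w0Rw0]
5. ~p2, w0   [~|-rule on 4]
6. ~p1, w0   [~|-rule on 4]
7. <>(p2 | p1), w1   [<>-rule on 2: fresh world w1, w0Rw1]
8. ~(p2 | p1), w1   [~<>-rule on 3 via w0Rw1]
9. ~p2, w1   [~|-rule on 8]
10. ~p1, w1   [~|-rule on 8]
11. p2 | p1, w2   [<>-rule on 7: fresh world w2, w1Rw2]
12. ~(p2 | p1), w2   [~<>-rule on 3 via w0Rw2]
13. ~p2, w2   [~|-rule on 12]
14. ~p1, w2   [~|-rule on 12]
15. p1, w2   [|-rule on 11 (branches; this branch)]
Accessibility: w0Rw0, w0Rw1, w0Rw2, w1Rw1, w1Rw2, w2Rw2
Branch closes: p1 and ~p1 both at w2.
Every branch of the negation's tableau closes; the branch above is one of them.

Valid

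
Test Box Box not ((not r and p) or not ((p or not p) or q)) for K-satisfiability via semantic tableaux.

1. Box Box not ((not r and p) or not ((p or not p) or q)), w0

Satisfiable (open branch found)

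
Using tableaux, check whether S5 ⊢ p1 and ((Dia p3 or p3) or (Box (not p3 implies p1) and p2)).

Invalid (countermodel exists)

Tableau for the negation not (p1 and ((Dia p3 or p3) or (Box (not p3 implies p1) and p2))):
1. not (p1 and ((Dia p3 or p3) or (Box (not p3 implies p1) and p2))), 0
2. not ((Dia p3 or p3) or (Box (not p3 implies p1) and p2)), 0
3. not (Dia p3 or p3), 0
4. not (Box (not p3 implies p1) and p2), 0
5. not Dia p3, 0
6. not p3, 0
7. not p2, 0
Accessibility: 0R0
The negation has an open branch (countermodel exists).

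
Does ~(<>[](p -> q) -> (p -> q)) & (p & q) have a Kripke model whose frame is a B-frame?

No, unsatisfiable

1. ~(<>[](p -> q) -> (p -> q)) & (p & q), 0
2. ~(<>[](p -> q) -> (p -> q)), 0   [&-rule on 1]
3. p & q, 0   [&-rule on 1]
4. <>[](p -> q), 0   [~->-rule on 2]
5. ~(p -> q), 0   [~->-rule on 2]
6. p, 0   [&-rule on 3]
7. q, 0   [&-rule on 3]
8. ~q, 0   [~->-rule on 5]
Accessibility: 0R0
Branch closes: q and ~q both at 0.
(One branch shown.) All branches close.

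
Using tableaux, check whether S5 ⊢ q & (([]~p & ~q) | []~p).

No, not valid

Tableau for the negation ~(q & (([]~p & ~q) | []~p)):
1. ~(q & (([]~p & ~q) | []~p)), w0
2. ~(([]~p & ~q) | []~p), w0   [~&-rule on 1 (branches; this branch)]
3. ~([]~p & ~q), w0   [~|-rule on 2]
4. ~[]~p, w0   [~|-rule on 2]
5. q, w0   [~&-rule on 3 (branches; this branch)]
6. p, w1   [~[]-rule on 4: fresh world w1, w0Rw1]
Accessibility: w0Rw0, w0Rw1, w1Rw0, w1Rw1
The negation has an open branch (countermodel exists).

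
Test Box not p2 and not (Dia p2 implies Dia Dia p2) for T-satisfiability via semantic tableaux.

Unsatisfiable

1. Box not p2 and not (Dia p2 implies Dia Dia p2), w0
2. Box not p2, w0
3. not (Dia p2 implies Dia Dia p2), w0
4. Dia p2, w0
5. not Dia Dia p2, w0
6. not p2, w0
7. not Dia p2, w0
8. p2, w1
9. not p2, w1
Accessibility: w0Rw0, w0Rw1, w1Rw1
Branch closes: p2 and not p2 both at w1.
(One branch shown.) All branches close.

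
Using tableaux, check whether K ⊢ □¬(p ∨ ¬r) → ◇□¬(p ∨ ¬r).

Not valid

Tableau for the negation ¬(□¬(p ∨ ¬r) → ◇□¬(p ∨ ¬r)):
1. ¬(□¬(p ∨ ¬r) → ◇□¬(p ∨ ¬r)), w0
2. □¬(p ∨ ¬r), w0
3. ¬◇□¬(p ∨ ¬r), w0
The negation has an open branch (countermodel exists).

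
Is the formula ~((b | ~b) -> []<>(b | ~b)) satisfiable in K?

Yes, satisfiable

1. ~((b | ~b) -> []<>(b | ~b)), u
2. b | ~b, u
3. ~[]<>(b | ~b), u
4. ~b, u
5. ~<>(b | ~b), v
Accessibility: uRv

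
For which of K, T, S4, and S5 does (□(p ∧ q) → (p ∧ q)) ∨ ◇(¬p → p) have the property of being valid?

T, S4, S5

K-tableau for the negation ¬((□(p ∧ q) → (p ∧ q)) ∨ ◇(¬p → p)):
1. ¬((□(p ∧ q) → (p ∧ q)) ∨ ◇(¬p → p)), w0
2. ¬(□(p ∧ q) → (p ∧ q)), w0   [¬∨-rule on 1]
3. ¬◇(¬p → p), w0   [¬∨-rule on 1]
4. □(p ∧ q), w0   [¬→-rule on 2]
5. ¬(p ∧ q), w0   [¬→-rule on 2]
6. ¬q, w0   [¬∧-rule on 5 (branches; this branch)]
Complete open branch: countermodel on a K-frame, so not valid in K.
T-tableau for the negation ¬((□(p ∧ q) → (p ∧ q)) ∨ ◇(¬p → p)):
1. ¬((□(p ∧ q) → (p ∧ q)) ∨ ◇(¬p → p)), w0
2. ¬(□(p ∧ q) → (p ∧ q)), w0   [¬∨-rule on 1]
3. ¬◇(¬p → p), w0   [¬∨-rule on 1]
4. □(p ∧ q), w0   [¬→-rule on 2]
5. ¬(p ∧ q), w0   [¬→-rule on 2]
6. ¬(¬p → p), w0   [¬◇-rule on 3 via w0Rw0]
7. ¬p, w0   [¬→-rule on 6]
8. p ∧ q, w0   [□-rule on 4 via w0Rw0]
9. p, w0   [∧-rule on 8]
10. q, w0   [∧-rule on 8]
Accessibility: w0Rw0
Branch closes: p and ¬p both at w0.
Every branch closes (one shown): valid in T, hence also in S4, S5 (every theorem of T is a theorem of S4 and S5).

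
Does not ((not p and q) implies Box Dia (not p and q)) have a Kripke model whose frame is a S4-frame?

1. not ((not p and q) implies Box Dia (not p and q)), u
2. not p and q, u
3. not Box Dia (not p and q), u
4. not p, u
5. q, u
6. not Dia (not p and q), v
7. not (not p and q), v
8. not q, v
Accessibility: uRu, uRv, vRv

Yes, satisfiable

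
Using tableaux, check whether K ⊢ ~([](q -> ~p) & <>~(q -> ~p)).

Tableau for the negation [](q -> ~p) & <>~(q -> ~p):
1. [](q -> ~p) & <>~(q -> ~p), 0
2. [](q -> ~p), 0
3. <>~(q -> ~p), 0
4. ~(q -> ~p), 1
5. q, 1
6. p, 1
7. q -> ~p, 1
8. ~p, 1
Accessibility: 0R1
Branch closes: p and ~p both at 1.
All branches of the negation close; one closing branch shown above.

Yes, valid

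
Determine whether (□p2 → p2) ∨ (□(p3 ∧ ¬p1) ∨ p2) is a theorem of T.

Valid

Tableau for the negation ¬((□p2 → p2) ∨ (□(p3 ∧ ¬p1) ∨ p2)):
1. ¬((□p2 → p2) ∨ (□(p3 ∧ ¬p1) ∨ p2)), u
2. ¬(□p2 → p2), u
3. ¬(□(p3 ∧ ¬p1) ∨ p2), u
4. □p2, u
5. ¬p2, u
6. ¬□(p3 ∧ ¬p1), u
7. p2, u
Accessibility: uRu
Branch closes: p2 and ¬p2 both at u.
All branches of the negation close; one closing branch shown above.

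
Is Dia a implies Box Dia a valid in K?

Tableau for the negation not (Dia a implies Box Dia a):
1. not (Dia a implies Box Dia a), w0
2. Dia a, w0
3. not Box Dia a, w0
4. a, w1
5. not Dia a, w2
Accessibility: w0Rw1, w0Rw2
The negation has an open branch (countermodel exists).

Invalid (countermodel exists)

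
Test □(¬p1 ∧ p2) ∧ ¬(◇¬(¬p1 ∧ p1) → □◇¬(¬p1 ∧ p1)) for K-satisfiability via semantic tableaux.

Satisfiable (open branch found)

1. □(¬p1 ∧ p2) ∧ ¬(◇¬(¬p1 ∧ p1) → □◇¬(¬p1 ∧ p1)), 0
2. □(¬p1 ∧ p2), 0
3. ¬(◇¬(¬p1 ∧ p1) → □◇¬(¬p1 ∧ p1)), 0
4. ◇¬(¬p1 ∧ p1), 0
5. ¬□◇¬(¬p1 ∧ p1), 0
6. ¬(¬p1 ∧ p1), 1
7. ¬p1 ∧ p2, 1
8. ¬p1, 1
9. p2, 1
10. ¬◇¬(¬p1 ∧ p1), 2
11. ¬p1 ∧ p2, 2
12. ¬p1, 2
13. p2, 2
Accessibility: 0R1, 0R2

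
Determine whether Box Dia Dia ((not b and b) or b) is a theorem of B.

Tableau for the negation not Box Dia Dia ((not b and b) or b):
1. not Box Dia Dia ((not b and b) or b), u
2. not Dia Dia ((not b and b) or b), v
3. not Dia ((not b and b) or b), u
4. not Dia ((not b and b) or b), v
5. not ((not b and b) or b), u
6. not (not b and b), u
7. not b, u
8. not ((not b and b) or b), v
9. not (not b and b), v
10. not b, v
Accessibility: uRu, uRv, vRu, vRv
The negation has an open branch (countermodel exists).

No, not valid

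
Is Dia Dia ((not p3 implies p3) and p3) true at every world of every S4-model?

Tableau for the negation not Dia Dia ((not p3 implies p3) and p3):
1. not Dia Dia ((not p3 implies p3) and p3), w0
2. not Dia ((not p3 implies p3) and p3), w0
3. not ((not p3 implies p3) and p3), w0
4. not p3, w0
Accessibility: w0Rw0
The negation has an open branch (countermodel exists).

Invalid (countermodel exists)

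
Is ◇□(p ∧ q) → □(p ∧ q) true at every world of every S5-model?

Valid

Tableau for the negation ¬(◇□(p ∧ q) → □(p ∧ q)):
1. ¬(◇□(p ∧ q) → □(p ∧ q)), 0
2. ◇□(p ∧ q), 0
3. ¬□(p ∧ q), 0
4. □(p ∧ q), 1
5. p ∧ q, 0
6. p, 0
7. q, 0
8. p ∧ q, 1
9. p, 1
10. q, 1
11. ¬(p ∧ q), 2
12. p ∧ q, 2
13. p, 2
14. q, 2
15. ¬q, 2
Accessibility: 0R0, 0R1, 0R2, 1R0, 1R1, 1R2, 2R0, 2R1, 2R2
Branch closes: q and ¬q both at 2.
All branches of the negation close; one closing branch shown above.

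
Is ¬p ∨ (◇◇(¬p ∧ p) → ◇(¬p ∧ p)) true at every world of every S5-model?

Yes, valid

Tableau for the negation ¬(¬p ∨ (◇◇(¬p ∧ p) → ◇(¬p ∧ p))):
1. ¬(¬p ∨ (◇◇(¬p ∧ p) → ◇(¬p ∧ p))), 0
2. p, 0
3. ¬(◇◇(¬p ∧ p) → ◇(¬p ∧ p)), 0
4. ◇◇(¬p ∧ p), 0
5. ¬◇(¬p ∧ p), 0
6. ¬(¬p ∧ p), 0
7. ◇(¬p ∧ p), 1
8. ¬(¬p ∧ p), 1
9. ¬p, 1
10. ¬p ∧ p, 2
11. ¬p, 2
12. p, 2
Accessibility: 0R0, 0R1, 0R2, 1R0, 1R1, 1R2, 2R0, 2R1, 2R2
Branch closes: p and ¬p both at 2.
Every branch of the negation's tableau closes; the branch above is one of them.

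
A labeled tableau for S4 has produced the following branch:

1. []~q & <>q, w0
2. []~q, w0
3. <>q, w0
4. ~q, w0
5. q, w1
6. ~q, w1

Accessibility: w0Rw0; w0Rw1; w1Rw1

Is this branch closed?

Closed

Both q and ~q appear at w1.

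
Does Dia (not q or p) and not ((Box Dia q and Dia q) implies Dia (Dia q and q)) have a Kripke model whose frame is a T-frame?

Unsatisfiable

1. Dia (not q or p) and not ((Box Dia q and Dia q) implies Dia (Dia q and q)), w0
2. Dia (not q or p), w0
3. not ((Box Dia q and Dia q) implies Dia (Dia q and q)), w0
4. Box Dia q and Dia q, w0
5. not Dia (Dia q and q), w0
6. Box Dia q, w0
7. Dia q, w0
8. not (Dia q and q), w0
9. not q, w0
10. not q or p, w1
11. not (Dia q and q), w1
12. Dia q, w1
13. p, w1
14. not Dia q, w1
15. not q, w1
16. q, w2
17. not (Dia q and q), w2
18. Dia q, w2
19. not Dia q, w2
20. not q, w2
Accessibility: w0Rw0, w0Rw1, w0Rw2, w1Rw1, w2Rw2
Branch closes: q and not q both at w2.
All branches of the tableau close; one closing branch shown above.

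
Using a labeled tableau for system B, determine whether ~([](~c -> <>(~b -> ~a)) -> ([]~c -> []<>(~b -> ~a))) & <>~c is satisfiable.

Unsatisfiable (every branch closes)

1. ~([](~c -> <>(~b -> ~a)) -> ([]~c -> []<>(~b -> ~a))) & <>~c, u
2. ~([](~c -> <>(~b -> ~a)) -> ([]~c -> []<>(~b -> ~a))), u   [&-rule on 1]
3. <>~c, u   [&-rule on 1]
4. [](~c -> <>(~b -> ~a)), u   [~->-rule on 2]
5. ~([]~c -> []<>(~b -> ~a)), u   [~->-rule on 2]
6. []~c, u   [~->-rule on 5]
7. ~[]<>(~b -> ~a), u   [~->-rule on 5]
8. ~c -> <>(~b -> ~a), u   [[]-rule on 4 via uRu]
9. ~c, u   [[]-rule on 6 via uRu]
10. <>(~b -> ~a), u   [->-rule on 8 (branches; this branch)]
11. ~c, v   [<>-rule on 3: fresh world v, uRv]
12. ~c -> <>(~b -> ~a), v   [[]-rule on 4 via uRv]
13. <>(~b -> ~a), v   [->-rule on 12 (branches; this branch)]
14. ~<>(~b -> ~a), w   [~[]-rule on 7: fresh world w, uRw]
15. ~c -> <>(~b -> ~a), w   [[]-rule on 4 via uRw]
16. ~c, w   [[]-rule on 6 via uRw]
17. ~(~b -> ~a), u   [~<>-rule on 14 via wRu]
18. ~b, u   [~->-rule on 17]
19. a, u   [~->-rule on 17]
20. ~(~b -> ~a), w   [~<>-rule on 14 via wRw]
21. ~b, w   [~->-rule on 20]
22. a, w   [~->-rule on 20]
23. <>(~b -> ~a), w   [->-rule on 15 (branches; this branch)]
24. ~b -> ~a, x   [<>-rule on 10: fresh world x, uRx]
25. ~c -> <>(~b -> ~a), x   [[]-rule on 4 via uRx]
26. ~c, x   [[]-rule on 6 via uRx]
27. ~a, x   [->-rule on 24 (branches; this branch)]
28. <>(~b -> ~a), x   [->-rule on 25 (branches; this branch)]
29. ~b -> ~a, y   [<>-rule on 13: fresh world y, vRy]
30. ~a, y   [->-rule on 29 (branches; this branch)]
31. ~b -> ~a, z   [<>-rule on 23: fresh world z, wRz]
32. ~(~b -> ~a), z   [~<>-rule on 14 via wRz]
33. ~b, z   [~->-rule on 32]
34. a, z   [~->-rule on 32]
35. ~a, z   [->-rule on 31 (branches; this branch)]
Accessibility: uRu, uRv, uRw, uRx, vRu, vRv, vRy, wRu, wRw, wRz, xRu, xRx, yRv, yRy, zRw, zRz
Branch closes: a and ~a both at z.
Every branch closes; the branch above is one of them.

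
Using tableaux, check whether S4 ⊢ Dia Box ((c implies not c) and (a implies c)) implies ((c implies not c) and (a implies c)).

Invalid (countermodel exists)

Tableau for the negation not (Dia Box ((c implies not c) and (a implies c)) implies ((c implies not c) and (a implies c))):
1. not (Dia Box ((c implies not c) and (a implies c)) implies ((c implies not c) and (a implies c))), w0
2. Dia Box ((c implies not c) and (a implies c)), w0
3. not ((c implies not c) and (a implies c)), w0
4. not (a implies c), w0
5. a, w0
6. not c, w0
7. Box ((c implies not c) and (a implies c)), w1
8. (c implies not c) and (a implies c), w1
9. c implies not c, w1
10. a implies c, w1
11. not c, w1
12. not a, w1
Accessibility: w0Rw0, w0Rw1, w1Rw1
The negation has an open branch (countermodel exists).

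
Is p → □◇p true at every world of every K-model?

Invalid (countermodel exists)

Tableau for the negation ¬(p → □◇p):
1. ¬(p → □◇p), 0
2. p, 0
3. ¬□◇p, 0
4. ¬◇p, 1
Accessibility: 0R1
The negation has an open branch (countermodel exists).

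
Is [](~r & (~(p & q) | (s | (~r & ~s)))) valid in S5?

Not valid

Tableau for the negation ~[](~r & (~(p & q) | (s | (~r & ~s)))):
1. ~[](~r & (~(p & q) | (s | (~r & ~s)))), w0
2. ~(~r & (~(p & q) | (s | (~r & ~s)))), w1
3. ~(~(p & q) | (s | (~r & ~s))), w1
4. p & q, w1
5. ~(s | (~r & ~s)), w1
6. p, w1
7. q, w1
8. ~s, w1
9. ~(~r & ~s), w1
10. r, w1
Accessibility: w0Rw0, w0Rw1, w1Rw0, w1Rw1
The negation has an open branch (countermodel exists).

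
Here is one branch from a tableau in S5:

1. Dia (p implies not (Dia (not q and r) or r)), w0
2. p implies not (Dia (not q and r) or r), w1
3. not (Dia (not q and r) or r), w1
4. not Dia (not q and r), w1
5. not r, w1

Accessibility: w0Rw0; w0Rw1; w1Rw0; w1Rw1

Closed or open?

Not closed

No atom appears with both signs at the same world.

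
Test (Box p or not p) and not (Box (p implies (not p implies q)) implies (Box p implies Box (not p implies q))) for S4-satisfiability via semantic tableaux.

Unsatisfiable

1. (Box p or not p) and not (Box (p implies (not p implies q)) implies (Box p implies Box (not p implies q))), w0
2. Box p or not p, w0
3. not (Box (p implies (not p implies q)) implies (Box p implies Box (not p implies q))), w0
4. Box (p implies (not p implies q)), w0
5. not (Box p implies Box (not p implies q)), w0
6. Box p, w0
7. not Box (not p implies q), w0
8. p implies (not p implies q), w0
9. p, w0
10. not p implies q, w0
11. q, w0
12. not (not p implies q), w1
13. not p, w1
14. not q, w1
15. p implies (not p implies q), w1
16. p, w1
Accessibility: w0Rw0, w0Rw1, w1Rw1
Branch closes: p and not p both at w1.
Every branch closes; the branch above is one of them.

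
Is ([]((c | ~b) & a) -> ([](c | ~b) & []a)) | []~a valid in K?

Tableau for the negation ~(([]((c | ~b) & a) -> ([](c | ~b) & []a)) | []~a):
1. ~(([]((c | ~b) & a) -> ([](c | ~b) & []a)) | []~a), u
2. ~([]((c | ~b) & a) -> ([](c | ~b) & []a)), u   [~|-rule on 1]
3. ~[]~a, u   [~|-rule on 1]
4. []((c | ~b) & a), u   [~->-rule on 2]
5. ~([](c | ~b) & []a), u   [~->-rule on 2]
6. ~[](c | ~b), u   [~&-rule on 5 (branches; this branch)]
7. a, v   [~[]-rule on 3: fresh world v, uRv]
8. (c | ~b) & a, v   [[]-rule on 4 via uRv]
9. c | ~b, v   [&-rule on 8]
10. ~b, v   [|-rule on 9 (branches; this branch)]
11. ~(c | ~b), w   [~[]-rule on 6: fresh world w, uRw]
12. ~c, w   [~|-rule on 11]
13. b, w   [~|-rule on 11]
14. (c | ~b) & a, w   [[]-rule on 4 via uRw]
15. c | ~b, w   [&-rule on 14]
16. a, w   [&-rule on 14]
17. ~b, w   [|-rule on 15 (branches; this branch)]
Accessibility: uRv, uRw
Branch closes: b and ~b both at w.
Every branch of the negation's tableau closes; the branch above is one of them.

Valid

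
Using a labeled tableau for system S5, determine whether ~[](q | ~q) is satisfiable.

No, unsatisfiable

1. ~[](q | ~q), 0
2. ~(q | ~q), 1   [~[]-rule on 1: fresh world 1, 0R1]
3. ~q, 1   [~|-rule on 2]
4. q, 1   [~|-rule on 2]
Accessibility: 0R0, 0R1, 1R0, 1R1
Branch closes: q and ~q both at 1.
(One branch shown.) All branches close.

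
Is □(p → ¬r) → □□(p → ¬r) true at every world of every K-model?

Tableau for the negation ¬(□(p → ¬r) → □□(p → ¬r)):
1. ¬(□(p → ¬r) → □□(p → ¬r)), u
2. □(p → ¬r), u   [¬→-rule on 1]
3. ¬□□(p → ¬r), u   [¬→-rule on 1]
4. ¬□(p → ¬r), v   [¬□-rule on 3: fresh world v, uRv]
5. p → ¬r, v   [□-rule on 2 via uRv]
6. ¬r, v   [→-rule on 5 (branches; this branch)]
7. ¬(p → ¬r), w   [¬□-rule on 4: fresh world w, vRw]
8. p, w   [¬→-rule on 7]
9. r, w   [¬→-rule on 7]
Accessibility: uRv, vRw
The negation has an open branch (countermodel exists).

No, not valid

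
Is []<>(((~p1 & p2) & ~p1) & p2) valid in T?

Tableau for the negation ~[]<>(((~p1 & p2) & ~p1) & p2):
1. ~[]<>(((~p1 & p2) & ~p1) & p2), w0
2. ~<>(((~p1 & p2) & ~p1) & p2), w1   [~[]-rule on 1: fresh world w1, w0Rw1]
3. ~(((~p1 & p2) & ~p1) & p2), w1   [~<>-rule on 2 via w1Rw1]
4. ~p2, w1   [~&-rule on 3 (branches; this branch)]
Accessibility: w0Rw0, w0Rw1, w1Rw1
The negation has an open branch (countermodel exists).

No, not valid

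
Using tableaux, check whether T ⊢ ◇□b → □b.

Tableau for the negation ¬(◇□b → □b):
1. ¬(◇□b → □b), 0
2. ◇□b, 0
3. ¬□b, 0
4. □b, 1
5. b, 1
6. ¬b, 2
Accessibility: 0R0, 0R1, 0R2, 1R1, 2R2
The negation has an open branch (countermodel exists).

No, not valid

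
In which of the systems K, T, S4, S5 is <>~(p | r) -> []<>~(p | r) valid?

S5-tableau for the negation ~(<>~(p | r) -> []<>~(p | r)):
1. ~(<>~(p | r) -> []<>~(p | r)), 0
2. <>~(p | r), 0
3. ~[]<>~(p | r), 0
4. ~(p | r), 1
5. ~p, 1
6. ~r, 1
7. ~<>~(p | r), 2
8. p | r, 0
9. p | r, 1
10. p | r, 2
11. r, 0
12. r, 1
Accessibility: 0R0, 0R1, 0R2, 1R0, 1R1, 1R2, 2R0, 2R1, 2R2
Branch closes: r and ~r both at 1.
Every branch closes (one shown): valid in S5.
S4-tableau for the negation ~(<>~(p | r) -> []<>~(p | r)):
1. ~(<>~(p | r) -> []<>~(p | r)), 0
2. <>~(p | r), 0
3. ~[]<>~(p | r), 0
4. ~(p | r), 1
5. ~p, 1
6. ~r, 1
7. ~<>~(p | r), 2
8. p | r, 2
9. r, 2
Accessibility: 0R0, 0R1, 0R2, 1R1, 2R2
Complete open branch: countermodel on an S4-frame, so not valid in S4, nor in K, T (the same frame is also a K-frame and a T-frame).

S5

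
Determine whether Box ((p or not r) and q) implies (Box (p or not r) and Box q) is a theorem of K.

Tableau for the negation not (Box ((p or not r) and q) implies (Box (p or not r) and Box q)):
1. not (Box ((p or not r) and q) implies (Box (p or not r) and Box q)), u
2. Box ((p or not r) and q), u   [neg-implies-rule on 1]
3. not (Box (p or not r) and Box q), u   [neg-implies-rule on 1]
4. not Box (p or not r), u   [neg-and-rule on 3 (branches; this branch)]
5. not (p or not r), v   [neg-Box-rule on 4: fresh world v, uRv]
6. not p, v   [neg-or-rule on 5]
7. r, v   [neg-or-rule on 5]
8. (p or not r) and q, v   [Box-rule on 2 via uRv]
9. p or not r, v   [and-rule on 8]
10. q, v   [and-rule on 8]
11. not r, v   [or-rule on 9 (branches; this branch)]
Accessibility: uRv
Branch closes: r and not r both at v.
Every branch of the negation's tableau closes; the branch above is one of them.

Valid in K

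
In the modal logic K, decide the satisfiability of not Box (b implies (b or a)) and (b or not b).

No, unsatisfiable

1. not Box (b implies (b or a)) and (b or not b), u
2. not Box (b implies (b or a)), u
3. b or not b, u
4. not b, u
5. not (b implies (b or a)), v
6. b, v
7. not (b or a), v
8. not b, v
9. not a, v
Accessibility: uRv
Branch closes: b and not b both at v.
Every branch closes; the branch above is one of them.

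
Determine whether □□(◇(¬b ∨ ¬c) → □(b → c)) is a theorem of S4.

Tableau for the negation ¬□□(◇(¬b ∨ ¬c) → □(b → c)):
1. ¬□□(◇(¬b ∨ ¬c) → □(b → c)), 0
2. ¬□(◇(¬b ∨ ¬c) → □(b → c)), 1
3. ¬(◇(¬b ∨ ¬c) → □(b → c)), 2
4. ◇(¬b ∨ ¬c), 2
5. ¬□(b → c), 2
6. ¬b ∨ ¬c, 3
7. ¬c, 3
8. ¬(b → c), 4
9. b, 4
10. ¬c, 4
Accessibility: 0R0, 0R1, 0R2, 0R3, 0R4, 1R1, 1R2, 1R3, 1R4, 2R2, 2R3, 2R4, 3R3, 4R4
The negation has an open branch (countermodel exists).

Invalid (countermodel exists)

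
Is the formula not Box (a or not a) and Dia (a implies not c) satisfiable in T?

Unsatisfiable

1. not Box (a or not a) and Dia (a implies not c), u
2. not Box (a or not a), u   [and-rule on 1]
3. Dia (a implies not c), u   [and-rule on 1]
4. not (a or not a), v   [neg-Box-rule on 2: fresh world v, uRv]
5. not a, v   [neg-or-rule on 4]
6. a, v   [neg-or-rule on 4]
Accessibility: uRu, uRv, vRv
Branch closes: a and not a both at v.
All branches of the tableau close; one closing branch shown above.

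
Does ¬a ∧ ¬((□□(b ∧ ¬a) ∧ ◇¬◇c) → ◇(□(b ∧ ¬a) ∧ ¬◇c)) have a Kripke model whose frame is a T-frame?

1. ¬a ∧ ¬((□□(b ∧ ¬a) ∧ ◇¬◇c) → ◇(□(b ∧ ¬a) ∧ ¬◇c)), 0
2. ¬a, 0
3. ¬((□□(b ∧ ¬a) ∧ ◇¬◇c) → ◇(□(b ∧ ¬a) ∧ ¬◇c)), 0
4. □□(b ∧ ¬a) ∧ ◇¬◇c, 0
5. ¬◇(□(b ∧ ¬a) ∧ ¬◇c), 0
6. □□(b ∧ ¬a), 0
7. ◇¬◇c, 0
8. ¬(□(b ∧ ¬a) ∧ ¬◇c), 0
9. □(b ∧ ¬a), 0
10. b ∧ ¬a, 0
11. b, 0
12. ◇c, 0
13. ¬◇c, 1
14. ¬(□(b ∧ ¬a) ∧ ¬◇c), 1
15. □(b ∧ ¬a), 1
16. b ∧ ¬a, 1
17. b, 1
18. ¬a, 1
19. ¬c, 1
20. ¬□(b ∧ ¬a), 1
21. c, 2
22. ¬(□(b ∧ ¬a) ∧ ¬◇c), 2
23. □(b ∧ ¬a), 2
24. b ∧ ¬a, 2
25. b, 2
26. ¬a, 2
27. ◇c, 2
28. ¬(b ∧ ¬a), 3
29. ¬c, 3
30. b ∧ ¬a, 3
31. b, 3
32. ¬a, 3
33. a, 3
Accessibility: 0R0, 0R1, 0R2, 1R1, 1R3, 2R2, 3R3
Branch closes: a and ¬a both at 3.
All branches of the tableau close; one closing branch shown above.

Unsatisfiable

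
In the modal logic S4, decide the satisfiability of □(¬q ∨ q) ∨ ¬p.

Satisfiable

1. □(¬q ∨ q) ∨ ¬p, 0
2. ¬p, 0
Accessibility: 0R0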